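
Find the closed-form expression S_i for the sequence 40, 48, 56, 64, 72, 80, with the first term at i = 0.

Check differences: 48 - 40 = 8
56 - 48 = 8
Common difference d = 8.
First term a = 40.
Formula: S_i = 40 + 8*i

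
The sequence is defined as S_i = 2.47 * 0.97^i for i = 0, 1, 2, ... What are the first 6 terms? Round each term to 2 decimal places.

This is a geometric sequence.
i=0: S_0 = 2.47 * 0.97^0 = 2.47
i=1: S_1 = 2.47 * 0.97^1 ≈ 2.4
i=2: S_2 = 2.47 * 0.97^2 ≈ 2.32
i=3: S_3 = 2.47 * 0.97^3 ≈ 2.25
i=4: S_4 = 2.47 * 0.97^4 ≈ 2.19
i=5: S_5 = 2.47 * 0.97^5 ≈ 2.12
The first 6 terms are: [2.47, 2.4, 2.32, 2.25, 2.19, 2.12]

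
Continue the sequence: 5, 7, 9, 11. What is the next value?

Differences: 7 - 5 = 2
This is an arithmetic sequence with common difference d = 2.
Next term = 11 + 2 = 13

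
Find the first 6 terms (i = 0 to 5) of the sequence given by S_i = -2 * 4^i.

This is a geometric sequence.
i=0: S_0 = -2 * 4^0 = -2
i=1: S_1 = -2 * 4^1 = -8
i=2: S_2 = -2 * 4^2 = -32
i=3: S_3 = -2 * 4^3 = -128
i=4: S_4 = -2 * 4^4 = -512
i=5: S_5 = -2 * 4^5 = -2048
The first 6 terms are: [-2, -8, -32, -128, -512, -2048]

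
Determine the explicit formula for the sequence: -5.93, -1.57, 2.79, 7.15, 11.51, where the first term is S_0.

Check differences: -1.57 - -5.93 = 4.36
2.79 - -1.57 = 4.36
Common difference d = 4.36.
First term a = -5.93.
Formula: S_i = -5.93 + 4.36*i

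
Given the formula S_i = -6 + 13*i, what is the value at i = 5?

S_5 = -6 + 13*5 = -6 + 65 = 59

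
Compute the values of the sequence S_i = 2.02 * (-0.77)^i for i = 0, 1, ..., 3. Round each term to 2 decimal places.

This is a geometric sequence.
i=0: S_0 = 2.02 * (-0.77)^0 = 2.02
i=1: S_1 = 2.02 * (-0.77)^1 ≈ -1.56
i=2: S_2 = 2.02 * (-0.77)^2 ≈ 1.2
i=3: S_3 = 2.02 * (-0.77)^3 ≈ -0.92
The first 4 terms are: [2.02, -1.56, 1.2, -0.92]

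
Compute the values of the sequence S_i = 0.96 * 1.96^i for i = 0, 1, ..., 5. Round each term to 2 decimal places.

This is a geometric sequence.
i=0: S_0 = 0.96 * 1.96^0 = 0.96
i=1: S_1 = 0.96 * 1.96^1 ≈ 1.88
i=2: S_2 = 0.96 * 1.96^2 ≈ 3.69
i=3: S_3 = 0.96 * 1.96^3 ≈ 7.23
i=4: S_4 = 0.96 * 1.96^4 ≈ 14.17
i=5: S_5 = 0.96 * 1.96^5 ≈ 27.77
The first 6 terms are: [0.96, 1.88, 3.69, 7.23, 14.17, 27.77]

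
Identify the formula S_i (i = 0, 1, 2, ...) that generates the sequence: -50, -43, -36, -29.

Check differences: -43 - -50 = 7
-36 - -43 = 7
Common difference d = 7.
First term a = -50.
Formula: S_i = -50 + 7*i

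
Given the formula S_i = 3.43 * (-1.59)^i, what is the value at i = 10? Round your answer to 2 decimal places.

S_10 = 3.43 * (-1.59)^10 ≈ 3.43 * 103.2693 ≈ 354.21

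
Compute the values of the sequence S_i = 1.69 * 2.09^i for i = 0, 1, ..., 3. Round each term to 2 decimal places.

This is a geometric sequence.
i=0: S_0 = 1.69 * 2.09^0 = 1.69
i=1: S_1 = 1.69 * 2.09^1 ≈ 3.53
i=2: S_2 = 1.69 * 2.09^2 ≈ 7.38
i=3: S_3 = 1.69 * 2.09^3 ≈ 15.43
The first 4 terms are: [1.69, 3.53, 7.38, 15.43]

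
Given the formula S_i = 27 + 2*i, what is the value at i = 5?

S_5 = 27 + 2*5 = 27 + 10 = 37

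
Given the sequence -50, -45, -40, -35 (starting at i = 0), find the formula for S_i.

Check differences: -45 - -50 = 5
-40 - -45 = 5
Common difference d = 5.
First term a = -50.
Formula: S_i = -50 + 5*i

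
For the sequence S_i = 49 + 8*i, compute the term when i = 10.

S_10 = 49 + 8*10 = 49 + 80 = 129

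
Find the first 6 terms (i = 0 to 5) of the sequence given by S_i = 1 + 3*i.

This is an arithmetic sequence.
i=0: S_0 = 1 + 3*0 = 1
i=1: S_1 = 1 + 3*1 = 4
i=2: S_2 = 1 + 3*2 = 7
i=3: S_3 = 1 + 3*3 = 10
i=4: S_4 = 1 + 3*4 = 13
i=5: S_5 = 1 + 3*5 = 16
The first 6 terms are: [1, 4, 7, 10, 13, 16]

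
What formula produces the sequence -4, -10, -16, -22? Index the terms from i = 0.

Check differences: -10 - -4 = -6
-16 - -10 = -6
Common difference d = -6.
First term a = -4.
Formula: S_i = -4 - 6*i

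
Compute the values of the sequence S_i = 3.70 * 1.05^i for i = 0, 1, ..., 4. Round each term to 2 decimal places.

This is a geometric sequence.
i=0: S_0 = 3.7 * 1.05^0 = 3.7
i=1: S_1 = 3.7 * 1.05^1 ≈ 3.89
i=2: S_2 = 3.7 * 1.05^2 ≈ 4.08
i=3: S_3 = 3.7 * 1.05^3 ≈ 4.28
i=4: S_4 = 3.7 * 1.05^4 ≈ 4.5
The first 5 terms are: [3.7, 3.89, 4.08, 4.28, 4.5]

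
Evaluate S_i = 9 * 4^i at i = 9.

S_9 = 9 * 4^9 = 9 * 262144 = 2359296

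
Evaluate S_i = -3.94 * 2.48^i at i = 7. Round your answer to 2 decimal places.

S_7 = -3.94 * 2.48^7 ≈ -3.94 * 576.9813 ≈ -2273.31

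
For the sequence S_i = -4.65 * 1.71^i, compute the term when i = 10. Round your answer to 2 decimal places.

S_10 = -4.65 * 1.71^10 ≈ -4.65 * 213.7771 ≈ -994.06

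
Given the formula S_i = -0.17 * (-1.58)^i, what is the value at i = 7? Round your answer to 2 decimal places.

S_7 = -0.17 * (-1.58)^7 ≈ -0.17 * -24.581 ≈ 4.18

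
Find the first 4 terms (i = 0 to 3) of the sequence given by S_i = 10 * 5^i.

This is a geometric sequence.
i=0: S_0 = 10 * 5^0 = 10
i=1: S_1 = 10 * 5^1 = 50
i=2: S_2 = 10 * 5^2 = 250
i=3: S_3 = 10 * 5^3 = 1250
The first 4 terms are: [10, 50, 250, 1250]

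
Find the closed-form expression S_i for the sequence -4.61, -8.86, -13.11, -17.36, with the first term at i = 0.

Check differences: -8.86 - -4.61 = -4.25
-13.11 - -8.86 = -4.25
Common difference d = -4.25.
First term a = -4.61.
Formula: S_i = -4.61 - 4.25*i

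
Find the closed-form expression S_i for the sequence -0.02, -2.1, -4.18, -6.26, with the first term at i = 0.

Check differences: -2.1 - -0.02 = -2.08
-4.18 - -2.1 = -2.08
Common difference d = -2.08.
First term a = -0.02.
Formula: S_i = -0.02 - 2.08*i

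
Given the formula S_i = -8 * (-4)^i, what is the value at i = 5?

S_5 = -8 * (-4)^5 = -8 * -1024 = 8192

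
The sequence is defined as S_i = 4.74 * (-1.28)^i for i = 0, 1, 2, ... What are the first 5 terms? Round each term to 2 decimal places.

This is a geometric sequence.
i=0: S_0 = 4.74 * (-1.28)^0 = 4.74
i=1: S_1 = 4.74 * (-1.28)^1 ≈ -6.07
i=2: S_2 = 4.74 * (-1.28)^2 ≈ 7.77
i=3: S_3 = 4.74 * (-1.28)^3 ≈ -9.94
i=4: S_4 = 4.74 * (-1.28)^4 ≈ 12.72
The first 5 terms are: [4.74, -6.07, 7.77, -9.94, 12.72]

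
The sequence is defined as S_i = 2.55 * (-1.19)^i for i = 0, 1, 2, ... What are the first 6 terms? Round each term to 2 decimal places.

This is a geometric sequence.
i=0: S_0 = 2.55 * (-1.19)^0 = 2.55
i=1: S_1 = 2.55 * (-1.19)^1 ≈ -3.03
i=2: S_2 = 2.55 * (-1.19)^2 ≈ 3.61
i=3: S_3 = 2.55 * (-1.19)^3 ≈ -4.3
i=4: S_4 = 2.55 * (-1.19)^4 ≈ 5.11
i=5: S_5 = 2.55 * (-1.19)^5 ≈ -6.09
The first 6 terms are: [2.55, -3.03, 3.61, -4.3, 5.11, -6.09]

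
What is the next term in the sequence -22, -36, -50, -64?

Differences: -36 - -22 = -14
This is an arithmetic sequence with common difference d = -14.
Next term = -64 + -14 = -78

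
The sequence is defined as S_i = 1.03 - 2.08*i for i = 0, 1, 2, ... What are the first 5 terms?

This is an arithmetic sequence.
i=0: S_0 = 1.03 + -2.08*0 = 1.03
i=1: S_1 = 1.03 + -2.08*1 = -1.05
i=2: S_2 = 1.03 + -2.08*2 = -3.13
i=3: S_3 = 1.03 + -2.08*3 = -5.21
i=4: S_4 = 1.03 + -2.08*4 = -7.29
The first 5 terms are: [1.03, -1.05, -3.13, -5.21, -7.29]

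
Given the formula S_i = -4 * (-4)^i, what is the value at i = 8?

S_8 = -4 * (-4)^8 = -4 * 65536 = -262144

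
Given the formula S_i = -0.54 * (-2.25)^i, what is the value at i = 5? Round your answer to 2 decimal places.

S_5 = -0.54 * (-2.25)^5 ≈ -0.54 * -57.665 ≈ 31.14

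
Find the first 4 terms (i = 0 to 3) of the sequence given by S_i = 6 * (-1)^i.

This is a geometric sequence.
i=0: S_0 = 6 * (-1)^0 = 6
i=1: S_1 = 6 * (-1)^1 = -6
i=2: S_2 = 6 * (-1)^2 = 6
i=3: S_3 = 6 * (-1)^3 = -6
The first 4 terms are: [6, -6, 6, -6]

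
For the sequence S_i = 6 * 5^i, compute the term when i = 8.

S_8 = 6 * 5^8 = 6 * 390625 = 2343750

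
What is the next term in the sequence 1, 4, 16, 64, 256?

Ratios: 4 / 1 = 4.0
This is a geometric sequence with common ratio r = 4.
Next term = 256 * 4 = 1024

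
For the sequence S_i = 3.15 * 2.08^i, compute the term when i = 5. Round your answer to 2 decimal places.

S_5 = 3.15 * 2.08^5 ≈ 3.15 * 38.9329 ≈ 122.64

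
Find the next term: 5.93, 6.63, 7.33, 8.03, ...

Differences: 6.63 - 5.93 = 0.7
This is an arithmetic sequence with common difference d = 0.7.
Next term = 8.03 + 0.7 = 8.73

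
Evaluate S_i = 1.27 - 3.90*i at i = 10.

S_10 = 1.27 + -3.9*10 = 1.27 + -39.0 = -37.73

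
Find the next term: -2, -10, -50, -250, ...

Ratios: -10 / -2 = 5.0
This is a geometric sequence with common ratio r = 5.
Next term = -250 * 5 = -1250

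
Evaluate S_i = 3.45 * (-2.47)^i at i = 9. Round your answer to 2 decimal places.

S_9 = 3.45 * (-2.47)^9 ≈ 3.45 * -3421.9415 ≈ -11805.7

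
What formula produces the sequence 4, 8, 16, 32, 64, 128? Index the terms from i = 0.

Check ratios: 8 / 4 = 2.0
Common ratio r = 2.
First term a = 4.
Formula: S_i = 4 * 2^i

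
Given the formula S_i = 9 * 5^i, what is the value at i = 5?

S_5 = 9 * 5^5 = 9 * 3125 = 28125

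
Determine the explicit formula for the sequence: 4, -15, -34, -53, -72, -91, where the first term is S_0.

Check differences: -15 - 4 = -19
-34 - -15 = -19
Common difference d = -19.
First term a = 4.
Formula: S_i = 4 - 19*i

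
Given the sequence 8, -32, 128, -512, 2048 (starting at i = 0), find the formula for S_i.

Check ratios: -32 / 8 = -4.0
Common ratio r = -4.
First term a = 8.
Formula: S_i = 8 * (-4)^i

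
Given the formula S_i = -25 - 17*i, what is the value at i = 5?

S_5 = -25 + -17*5 = -25 + -85 = -110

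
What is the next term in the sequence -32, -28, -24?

Differences: -28 - -32 = 4
This is an arithmetic sequence with common difference d = 4.
Next term = -24 + 4 = -20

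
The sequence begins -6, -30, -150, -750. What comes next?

Ratios: -30 / -6 = 5.0
This is a geometric sequence with common ratio r = 5.
Next term = -750 * 5 = -3750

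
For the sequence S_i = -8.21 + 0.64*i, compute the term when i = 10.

S_10 = -8.21 + 0.64*10 = -8.21 + 6.4 = -1.81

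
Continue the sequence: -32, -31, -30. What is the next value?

Differences: -31 - -32 = 1
This is an arithmetic sequence with common difference d = 1.
Next term = -30 + 1 = -29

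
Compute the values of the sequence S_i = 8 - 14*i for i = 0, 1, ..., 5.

This is an arithmetic sequence.
i=0: S_0 = 8 + -14*0 = 8
i=1: S_1 = 8 + -14*1 = -6
i=2: S_2 = 8 + -14*2 = -20
i=3: S_3 = 8 + -14*3 = -34
i=4: S_4 = 8 + -14*4 = -48
i=5: S_5 = 8 + -14*5 = -62
The first 6 terms are: [8, -6, -20, -34, -48, -62]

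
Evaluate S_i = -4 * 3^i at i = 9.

S_9 = -4 * 3^9 = -4 * 19683 = -78732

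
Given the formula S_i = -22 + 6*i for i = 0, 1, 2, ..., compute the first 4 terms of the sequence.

This is an arithmetic sequence.
i=0: S_0 = -22 + 6*0 = -22
i=1: S_1 = -22 + 6*1 = -16
i=2: S_2 = -22 + 6*2 = -10
i=3: S_3 = -22 + 6*3 = -4
The first 4 terms are: [-22, -16, -10, -4]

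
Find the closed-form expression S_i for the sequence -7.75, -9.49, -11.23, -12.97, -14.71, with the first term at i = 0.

Check differences: -9.49 - -7.75 = -1.74
-11.23 - -9.49 = -1.74
Common difference d = -1.74.
First term a = -7.75.
Formula: S_i = -7.75 - 1.74*i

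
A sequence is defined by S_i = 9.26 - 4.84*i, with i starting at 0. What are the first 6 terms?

This is an arithmetic sequence.
i=0: S_0 = 9.26 + -4.84*0 = 9.26
i=1: S_1 = 9.26 + -4.84*1 = 4.42
i=2: S_2 = 9.26 + -4.84*2 = -0.42
i=3: S_3 = 9.26 + -4.84*3 = -5.26
i=4: S_4 = 9.26 + -4.84*4 = -10.1
i=5: S_5 = 9.26 + -4.84*5 = -14.94
The first 6 terms are: [9.26, 4.42, -0.42, -5.26, -10.1, -14.94]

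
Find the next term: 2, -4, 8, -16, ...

Ratios: -4 / 2 = -2.0
This is a geometric sequence with common ratio r = -2.
Next term = -16 * -2 = 32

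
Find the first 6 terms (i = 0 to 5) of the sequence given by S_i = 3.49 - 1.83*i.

This is an arithmetic sequence.
i=0: S_0 = 3.49 + -1.83*0 = 3.49
i=1: S_1 = 3.49 + -1.83*1 = 1.66
i=2: S_2 = 3.49 + -1.83*2 = -0.17
i=3: S_3 = 3.49 + -1.83*3 = -2.0
i=4: S_4 = 3.49 + -1.83*4 = -3.83
i=5: S_5 = 3.49 + -1.83*5 = -5.66
The first 6 terms are: [3.49, 1.66, -0.17, -2.0, -3.83, -5.66]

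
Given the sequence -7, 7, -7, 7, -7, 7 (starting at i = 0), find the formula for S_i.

Check ratios: 7 / -7 = -1.0
Common ratio r = -1.
First term a = -7.
Formula: S_i = -7 * (-1)^i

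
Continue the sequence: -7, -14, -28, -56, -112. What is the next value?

Ratios: -14 / -7 = 2.0
This is a geometric sequence with common ratio r = 2.
Next term = -112 * 2 = -224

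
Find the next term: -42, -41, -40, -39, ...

Differences: -41 - -42 = 1
This is an arithmetic sequence with common difference d = 1.
Next term = -39 + 1 = -38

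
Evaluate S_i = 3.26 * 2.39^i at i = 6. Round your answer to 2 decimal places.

S_6 = 3.26 * 2.39^6 ≈ 3.26 * 186.3749 ≈ 607.58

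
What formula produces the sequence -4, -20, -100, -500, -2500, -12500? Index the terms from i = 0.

Check ratios: -20 / -4 = 5.0
Common ratio r = 5.
First term a = -4.
Formula: S_i = -4 * 5^i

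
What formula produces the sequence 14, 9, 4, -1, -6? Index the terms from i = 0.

Check differences: 9 - 14 = -5
4 - 9 = -5
Common difference d = -5.
First term a = 14.
Formula: S_i = 14 - 5*i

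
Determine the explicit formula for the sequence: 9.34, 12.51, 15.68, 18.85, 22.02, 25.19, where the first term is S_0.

Check differences: 12.51 - 9.34 = 3.17
15.68 - 12.51 = 3.17
Common difference d = 3.17.
First term a = 9.34.
Formula: S_i = 9.34 + 3.17*i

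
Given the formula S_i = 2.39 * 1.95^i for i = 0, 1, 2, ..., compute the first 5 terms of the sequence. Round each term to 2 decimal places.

This is a geometric sequence.
i=0: S_0 = 2.39 * 1.95^0 = 2.39
i=1: S_1 = 2.39 * 1.95^1 ≈ 4.66
i=2: S_2 = 2.39 * 1.95^2 ≈ 9.09
i=3: S_3 = 2.39 * 1.95^3 ≈ 17.72
i=4: S_4 = 2.39 * 1.95^4 ≈ 34.56
The first 5 terms are: [2.39, 4.66, 9.09, 17.72, 34.56]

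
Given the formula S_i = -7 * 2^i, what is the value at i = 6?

S_6 = -7 * 2^6 = -7 * 64 = -448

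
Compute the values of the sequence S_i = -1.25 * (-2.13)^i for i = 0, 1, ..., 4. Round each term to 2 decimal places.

This is a geometric sequence.
i=0: S_0 = -1.25 * (-2.13)^0 = -1.25
i=1: S_1 = -1.25 * (-2.13)^1 ≈ 2.66
i=2: S_2 = -1.25 * (-2.13)^2 ≈ -5.67
i=3: S_3 = -1.25 * (-2.13)^3 ≈ 12.08
i=4: S_4 = -1.25 * (-2.13)^4 ≈ -25.73
The first 5 terms are: [-1.25, 2.66, -5.67, 12.08, -25.73]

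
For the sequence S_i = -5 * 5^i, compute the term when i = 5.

S_5 = -5 * 5^5 = -5 * 3125 = -15625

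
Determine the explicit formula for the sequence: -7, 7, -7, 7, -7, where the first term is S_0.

Check ratios: 7 / -7 = -1.0
Common ratio r = -1.
First term a = -7.
Formula: S_i = -7 * (-1)^i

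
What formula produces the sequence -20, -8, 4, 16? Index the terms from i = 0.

Check differences: -8 - -20 = 12
4 - -8 = 12
Common difference d = 12.
First term a = -20.
Formula: S_i = -20 + 12*i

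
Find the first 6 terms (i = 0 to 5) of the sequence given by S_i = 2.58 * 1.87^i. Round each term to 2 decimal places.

This is a geometric sequence.
i=0: S_0 = 2.58 * 1.87^0 = 2.58
i=1: S_1 = 2.58 * 1.87^1 ≈ 4.82
i=2: S_2 = 2.58 * 1.87^2 ≈ 9.02
i=3: S_3 = 2.58 * 1.87^3 ≈ 16.87
i=4: S_4 = 2.58 * 1.87^4 ≈ 31.55
i=5: S_5 = 2.58 * 1.87^5 ≈ 59.0
The first 6 terms are: [2.58, 4.82, 9.02, 16.87, 31.55, 59.0]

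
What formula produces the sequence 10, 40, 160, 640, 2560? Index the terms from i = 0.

Check ratios: 40 / 10 = 4.0
Common ratio r = 4.
First term a = 10.
Formula: S_i = 10 * 4^i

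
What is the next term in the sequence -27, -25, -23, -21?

Differences: -25 - -27 = 2
This is an arithmetic sequence with common difference d = 2.
Next term = -21 + 2 = -19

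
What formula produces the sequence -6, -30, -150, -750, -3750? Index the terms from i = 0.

Check ratios: -30 / -6 = 5.0
Common ratio r = 5.
First term a = -6.
Formula: S_i = -6 * 5^i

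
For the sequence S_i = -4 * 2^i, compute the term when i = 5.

S_5 = -4 * 2^5 = -4 * 32 = -128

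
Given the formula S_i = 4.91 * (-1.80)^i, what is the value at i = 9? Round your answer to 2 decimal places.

S_9 = 4.91 * (-1.8)^9 ≈ 4.91 * -198.3593 ≈ -973.94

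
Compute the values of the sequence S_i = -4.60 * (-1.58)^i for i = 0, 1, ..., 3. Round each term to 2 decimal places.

This is a geometric sequence.
i=0: S_0 = -4.6 * (-1.58)^0 = -4.6
i=1: S_1 = -4.6 * (-1.58)^1 ≈ 7.27
i=2: S_2 = -4.6 * (-1.58)^2 ≈ -11.48
i=3: S_3 = -4.6 * (-1.58)^3 ≈ 18.14
The first 4 terms are: [-4.6, 7.27, -11.48, 18.14]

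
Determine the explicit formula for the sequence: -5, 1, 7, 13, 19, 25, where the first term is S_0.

Check differences: 1 - -5 = 6
7 - 1 = 6
Common difference d = 6.
First term a = -5.
Formula: S_i = -5 + 6*i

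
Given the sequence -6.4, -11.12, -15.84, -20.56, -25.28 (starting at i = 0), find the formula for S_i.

Check differences: -11.12 - -6.4 = -4.72
-15.84 - -11.12 = -4.72
Common difference d = -4.72.
First term a = -6.4.
Formula: S_i = -6.40 - 4.72*i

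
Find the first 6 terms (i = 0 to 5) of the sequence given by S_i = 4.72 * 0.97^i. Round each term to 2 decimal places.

This is a geometric sequence.
i=0: S_0 = 4.72 * 0.97^0 = 4.72
i=1: S_1 = 4.72 * 0.97^1 ≈ 4.58
i=2: S_2 = 4.72 * 0.97^2 ≈ 4.44
i=3: S_3 = 4.72 * 0.97^3 ≈ 4.31
i=4: S_4 = 4.72 * 0.97^4 ≈ 4.18
i=5: S_5 = 4.72 * 0.97^5 ≈ 4.05
The first 6 terms are: [4.72, 4.58, 4.44, 4.31, 4.18, 4.05]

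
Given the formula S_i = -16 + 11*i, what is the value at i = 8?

S_8 = -16 + 11*8 = -16 + 88 = 72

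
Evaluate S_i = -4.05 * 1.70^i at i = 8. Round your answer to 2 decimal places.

S_8 = -4.05 * 1.7^8 ≈ -4.05 * 69.7576 ≈ -282.52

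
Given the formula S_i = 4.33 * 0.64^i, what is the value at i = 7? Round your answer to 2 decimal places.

S_7 = 4.33 * 0.64^7 ≈ 4.33 * 0.044 ≈ 0.19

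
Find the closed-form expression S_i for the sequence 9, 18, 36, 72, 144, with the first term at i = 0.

Check ratios: 18 / 9 = 2.0
Common ratio r = 2.
First term a = 9.
Formula: S_i = 9 * 2^i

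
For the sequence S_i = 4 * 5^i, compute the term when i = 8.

S_8 = 4 * 5^8 = 4 * 390625 = 1562500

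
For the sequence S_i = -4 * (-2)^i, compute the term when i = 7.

S_7 = -4 * (-2)^7 = -4 * -128 = 512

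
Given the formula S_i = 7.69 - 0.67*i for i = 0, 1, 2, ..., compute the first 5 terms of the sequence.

This is an arithmetic sequence.
i=0: S_0 = 7.69 + -0.67*0 = 7.69
i=1: S_1 = 7.69 + -0.67*1 = 7.02
i=2: S_2 = 7.69 + -0.67*2 = 6.35
i=3: S_3 = 7.69 + -0.67*3 = 5.68
i=4: S_4 = 7.69 + -0.67*4 = 5.01
The first 5 terms are: [7.69, 7.02, 6.35, 5.68, 5.01]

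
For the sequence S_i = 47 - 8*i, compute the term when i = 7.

S_7 = 47 + -8*7 = 47 + -56 = -9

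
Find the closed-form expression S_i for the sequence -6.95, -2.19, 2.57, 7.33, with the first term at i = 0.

Check differences: -2.19 - -6.95 = 4.76
2.57 - -2.19 = 4.76
Common difference d = 4.76.
First term a = -6.95.
Formula: S_i = -6.95 + 4.76*i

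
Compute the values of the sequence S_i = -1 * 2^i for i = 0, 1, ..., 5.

This is a geometric sequence.
i=0: S_0 = -1 * 2^0 = -1
i=1: S_1 = -1 * 2^1 = -2
i=2: S_2 = -1 * 2^2 = -4
i=3: S_3 = -1 * 2^3 = -8
i=4: S_4 = -1 * 2^4 = -16
i=5: S_5 = -1 * 2^5 = -32
The first 6 terms are: [-1, -2, -4, -8, -16, -32]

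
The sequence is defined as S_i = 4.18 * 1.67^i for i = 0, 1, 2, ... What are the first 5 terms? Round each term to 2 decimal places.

This is a geometric sequence.
i=0: S_0 = 4.18 * 1.67^0 = 4.18
i=1: S_1 = 4.18 * 1.67^1 ≈ 6.98
i=2: S_2 = 4.18 * 1.67^2 ≈ 11.66
i=3: S_3 = 4.18 * 1.67^3 ≈ 19.47
i=4: S_4 = 4.18 * 1.67^4 ≈ 32.51
The first 5 terms are: [4.18, 6.98, 11.66, 19.47, 32.51]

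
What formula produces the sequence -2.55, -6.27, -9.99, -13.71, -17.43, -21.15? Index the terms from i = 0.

Check differences: -6.27 - -2.55 = -3.72
-9.99 - -6.27 = -3.72
Common difference d = -3.72.
First term a = -2.55.
Formula: S_i = -2.55 - 3.72*i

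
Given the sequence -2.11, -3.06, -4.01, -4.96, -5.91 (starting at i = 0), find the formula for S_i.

Check differences: -3.06 - -2.11 = -0.95
-4.01 - -3.06 = -0.95
Common difference d = -0.95.
First term a = -2.11.
Formula: S_i = -2.11 - 0.95*i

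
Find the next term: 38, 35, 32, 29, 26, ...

Differences: 35 - 38 = -3
This is an arithmetic sequence with common difference d = -3.
Next term = 26 + -3 = 23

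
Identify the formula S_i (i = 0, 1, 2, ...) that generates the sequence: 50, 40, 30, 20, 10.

Check differences: 40 - 50 = -10
30 - 40 = -10
Common difference d = -10.
First term a = 50.
Formula: S_i = 50 - 10*i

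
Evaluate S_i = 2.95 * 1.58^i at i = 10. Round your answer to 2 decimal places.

S_10 = 2.95 * 1.58^10 ≈ 2.95 * 96.9551 ≈ 286.02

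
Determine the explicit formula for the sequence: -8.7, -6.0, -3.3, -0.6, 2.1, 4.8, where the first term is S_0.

Check differences: -6.0 - -8.7 = 2.7
-3.3 - -6.0 = 2.7
Common difference d = 2.7.
First term a = -8.7.
Formula: S_i = -8.70 + 2.70*i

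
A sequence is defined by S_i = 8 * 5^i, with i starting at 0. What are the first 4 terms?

This is a geometric sequence.
i=0: S_0 = 8 * 5^0 = 8
i=1: S_1 = 8 * 5^1 = 40
i=2: S_2 = 8 * 5^2 = 200
i=3: S_3 = 8 * 5^3 = 1000
The first 4 terms are: [8, 40, 200, 1000]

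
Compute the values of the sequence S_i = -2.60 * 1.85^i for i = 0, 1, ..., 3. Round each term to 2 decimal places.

This is a geometric sequence.
i=0: S_0 = -2.6 * 1.85^0 = -2.6
i=1: S_1 = -2.6 * 1.85^1 = -4.81
i=2: S_2 = -2.6 * 1.85^2 ≈ -8.9
i=3: S_3 = -2.6 * 1.85^3 ≈ -16.46
The first 4 terms are: [-2.6, -4.81, -8.9, -16.46]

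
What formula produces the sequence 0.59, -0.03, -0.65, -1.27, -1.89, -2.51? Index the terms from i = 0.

Check differences: -0.03 - 0.59 = -0.62
-0.65 - -0.03 = -0.62
Common difference d = -0.62.
First term a = 0.59.
Formula: S_i = 0.59 - 0.62*i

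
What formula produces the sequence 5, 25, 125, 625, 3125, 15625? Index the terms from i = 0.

Check ratios: 25 / 5 = 5.0
Common ratio r = 5.
First term a = 5.
Formula: S_i = 5 * 5^i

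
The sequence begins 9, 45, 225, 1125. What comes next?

Ratios: 45 / 9 = 5.0
This is a geometric sequence with common ratio r = 5.
Next term = 1125 * 5 = 5625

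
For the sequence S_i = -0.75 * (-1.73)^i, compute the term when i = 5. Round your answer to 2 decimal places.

S_5 = -0.75 * (-1.73)^5 ≈ -0.75 * -15.4964 ≈ 11.62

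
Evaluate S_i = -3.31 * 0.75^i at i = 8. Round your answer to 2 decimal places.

S_8 = -3.31 * 0.75^8 ≈ -3.31 * 0.1001 ≈ -0.33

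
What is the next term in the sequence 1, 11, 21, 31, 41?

Differences: 11 - 1 = 10
This is an arithmetic sequence with common difference d = 10.
Next term = 41 + 10 = 51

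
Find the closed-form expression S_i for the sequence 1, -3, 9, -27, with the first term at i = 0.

Check ratios: -3 / 1 = -3.0
Common ratio r = -3.
First term a = 1.
Formula: S_i = 1 * (-3)^i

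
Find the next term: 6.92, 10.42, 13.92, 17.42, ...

Differences: 10.42 - 6.92 = 3.5
This is an arithmetic sequence with common difference d = 3.5.
Next term = 17.42 + 3.5 = 20.92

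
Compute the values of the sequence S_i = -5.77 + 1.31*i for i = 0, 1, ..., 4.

This is an arithmetic sequence.
i=0: S_0 = -5.77 + 1.31*0 = -5.77
i=1: S_1 = -5.77 + 1.31*1 = -4.46
i=2: S_2 = -5.77 + 1.31*2 = -3.15
i=3: S_3 = -5.77 + 1.31*3 = -1.84
i=4: S_4 = -5.77 + 1.31*4 = -0.53
The first 5 terms are: [-5.77, -4.46, -3.15, -1.84, -0.53]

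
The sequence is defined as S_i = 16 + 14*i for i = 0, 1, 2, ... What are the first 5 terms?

This is an arithmetic sequence.
i=0: S_0 = 16 + 14*0 = 16
i=1: S_1 = 16 + 14*1 = 30
i=2: S_2 = 16 + 14*2 = 44
i=3: S_3 = 16 + 14*3 = 58
i=4: S_4 = 16 + 14*4 = 72
The first 5 terms are: [16, 30, 44, 58, 72]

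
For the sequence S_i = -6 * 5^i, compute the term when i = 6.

S_6 = -6 * 5^6 = -6 * 15625 = -93750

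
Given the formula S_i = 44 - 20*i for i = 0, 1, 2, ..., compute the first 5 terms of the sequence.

This is an arithmetic sequence.
i=0: S_0 = 44 + -20*0 = 44
i=1: S_1 = 44 + -20*1 = 24
i=2: S_2 = 44 + -20*2 = 4
i=3: S_3 = 44 + -20*3 = -16
i=4: S_4 = 44 + -20*4 = -36
The first 5 terms are: [44, 24, 4, -16, -36]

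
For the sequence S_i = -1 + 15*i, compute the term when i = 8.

S_8 = -1 + 15*8 = -1 + 120 = 119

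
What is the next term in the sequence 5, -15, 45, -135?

Ratios: -15 / 5 = -3.0
This is a geometric sequence with common ratio r = -3.
Next term = -135 * -3 = 405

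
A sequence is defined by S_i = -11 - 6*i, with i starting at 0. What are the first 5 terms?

This is an arithmetic sequence.
i=0: S_0 = -11 + -6*0 = -11
i=1: S_1 = -11 + -6*1 = -17
i=2: S_2 = -11 + -6*2 = -23
i=3: S_3 = -11 + -6*3 = -29
i=4: S_4 = -11 + -6*4 = -35
The first 5 terms are: [-11, -17, -23, -29, -35]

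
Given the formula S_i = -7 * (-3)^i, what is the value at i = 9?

S_9 = -7 * (-3)^9 = -7 * -19683 = 137781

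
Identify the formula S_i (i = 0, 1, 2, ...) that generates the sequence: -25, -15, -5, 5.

Check differences: -15 - -25 = 10
-5 - -15 = 10
Common difference d = 10.
First term a = -25.
Formula: S_i = -25 + 10*i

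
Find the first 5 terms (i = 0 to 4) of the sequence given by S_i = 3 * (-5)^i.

This is a geometric sequence.
i=0: S_0 = 3 * (-5)^0 = 3
i=1: S_1 = 3 * (-5)^1 = -15
i=2: S_2 = 3 * (-5)^2 = 75
i=3: S_3 = 3 * (-5)^3 = -375
i=4: S_4 = 3 * (-5)^4 = 1875
The first 5 terms are: [3, -15, 75, -375, 1875]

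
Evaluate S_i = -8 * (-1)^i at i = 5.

S_5 = -8 * (-1)^5 = -8 * -1 = 8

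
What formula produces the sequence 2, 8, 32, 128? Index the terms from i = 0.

Check ratios: 8 / 2 = 4.0
Common ratio r = 4.
First term a = 2.
Formula: S_i = 2 * 4^i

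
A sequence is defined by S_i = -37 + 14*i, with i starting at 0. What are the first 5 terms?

This is an arithmetic sequence.
i=0: S_0 = -37 + 14*0 = -37
i=1: S_1 = -37 + 14*1 = -23
i=2: S_2 = -37 + 14*2 = -9
i=3: S_3 = -37 + 14*3 = 5
i=4: S_4 = -37 + 14*4 = 19
The first 5 terms are: [-37, -23, -9, 5, 19]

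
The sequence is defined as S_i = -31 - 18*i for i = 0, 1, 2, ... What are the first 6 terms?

This is an arithmetic sequence.
i=0: S_0 = -31 + -18*0 = -31
i=1: S_1 = -31 + -18*1 = -49
i=2: S_2 = -31 + -18*2 = -67
i=3: S_3 = -31 + -18*3 = -85
i=4: S_4 = -31 + -18*4 = -103
i=5: S_5 = -31 + -18*5 = -121
The first 6 terms are: [-31, -49, -67, -85, -103, -121]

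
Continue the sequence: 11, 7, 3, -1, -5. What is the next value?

Differences: 7 - 11 = -4
This is an arithmetic sequence with common difference d = -4.
Next term = -5 + -4 = -9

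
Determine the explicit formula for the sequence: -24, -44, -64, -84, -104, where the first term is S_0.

Check differences: -44 - -24 = -20
-64 - -44 = -20
Common difference d = -20.
First term a = -24.
Formula: S_i = -24 - 20*i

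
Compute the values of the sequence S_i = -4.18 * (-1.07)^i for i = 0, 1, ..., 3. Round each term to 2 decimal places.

This is a geometric sequence.
i=0: S_0 = -4.18 * (-1.07)^0 = -4.18
i=1: S_1 = -4.18 * (-1.07)^1 ≈ 4.47
i=2: S_2 = -4.18 * (-1.07)^2 ≈ -4.79
i=3: S_3 = -4.18 * (-1.07)^3 ≈ 5.12
The first 4 terms are: [-4.18, 4.47, -4.79, 5.12]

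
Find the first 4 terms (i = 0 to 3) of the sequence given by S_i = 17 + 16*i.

This is an arithmetic sequence.
i=0: S_0 = 17 + 16*0 = 17
i=1: S_1 = 17 + 16*1 = 33
i=2: S_2 = 17 + 16*2 = 49
i=3: S_3 = 17 + 16*3 = 65
The first 4 terms are: [17, 33, 49, 65]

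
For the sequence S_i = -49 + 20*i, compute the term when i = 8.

S_8 = -49 + 20*8 = -49 + 160 = 111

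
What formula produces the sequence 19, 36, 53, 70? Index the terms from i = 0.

Check differences: 36 - 19 = 17
53 - 36 = 17
Common difference d = 17.
First term a = 19.
Formula: S_i = 19 + 17*i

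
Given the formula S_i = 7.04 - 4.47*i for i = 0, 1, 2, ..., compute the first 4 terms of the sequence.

This is an arithmetic sequence.
i=0: S_0 = 7.04 + -4.47*0 = 7.04
i=1: S_1 = 7.04 + -4.47*1 = 2.57
i=2: S_2 = 7.04 + -4.47*2 = -1.9
i=3: S_3 = 7.04 + -4.47*3 = -6.37
The first 4 terms are: [7.04, 2.57, -1.9, -6.37]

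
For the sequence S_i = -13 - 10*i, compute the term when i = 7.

S_7 = -13 + -10*7 = -13 + -70 = -83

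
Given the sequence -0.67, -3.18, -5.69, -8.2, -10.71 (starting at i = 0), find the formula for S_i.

Check differences: -3.18 - -0.67 = -2.51
-5.69 - -3.18 = -2.51
Common difference d = -2.51.
First term a = -0.67.
Formula: S_i = -0.67 - 2.51*i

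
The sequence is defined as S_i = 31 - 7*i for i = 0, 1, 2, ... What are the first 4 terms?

This is an arithmetic sequence.
i=0: S_0 = 31 + -7*0 = 31
i=1: S_1 = 31 + -7*1 = 24
i=2: S_2 = 31 + -7*2 = 17
i=3: S_3 = 31 + -7*3 = 10
The first 4 terms are: [31, 24, 17, 10]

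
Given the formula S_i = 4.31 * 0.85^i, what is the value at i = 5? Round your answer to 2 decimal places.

S_5 = 4.31 * 0.85^5 ≈ 4.31 * 0.4437 ≈ 1.91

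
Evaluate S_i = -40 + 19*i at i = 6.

S_6 = -40 + 19*6 = -40 + 114 = 74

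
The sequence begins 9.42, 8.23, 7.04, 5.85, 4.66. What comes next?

Differences: 8.23 - 9.42 = -1.19
This is an arithmetic sequence with common difference d = -1.19.
Next term = 4.66 + -1.19 = 3.47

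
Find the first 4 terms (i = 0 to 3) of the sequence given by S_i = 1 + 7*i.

This is an arithmetic sequence.
i=0: S_0 = 1 + 7*0 = 1
i=1: S_1 = 1 + 7*1 = 8
i=2: S_2 = 1 + 7*2 = 15
i=3: S_3 = 1 + 7*3 = 22
The first 4 terms are: [1, 8, 15, 22]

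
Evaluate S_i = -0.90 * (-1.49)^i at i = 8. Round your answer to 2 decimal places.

S_8 = -0.9 * (-1.49)^8 ≈ -0.9 * 24.2935 ≈ -21.86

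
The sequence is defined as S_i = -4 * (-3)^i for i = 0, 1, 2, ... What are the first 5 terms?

This is a geometric sequence.
i=0: S_0 = -4 * (-3)^0 = -4
i=1: S_1 = -4 * (-3)^1 = 12
i=2: S_2 = -4 * (-3)^2 = -36
i=3: S_3 = -4 * (-3)^3 = 108
i=4: S_4 = -4 * (-3)^4 = -324
The first 5 terms are: [-4, 12, -36, 108, -324]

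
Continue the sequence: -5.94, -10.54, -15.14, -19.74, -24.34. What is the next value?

Differences: -10.54 - -5.94 = -4.6
This is an arithmetic sequence with common difference d = -4.6.
Next term = -24.34 + -4.6 = -28.94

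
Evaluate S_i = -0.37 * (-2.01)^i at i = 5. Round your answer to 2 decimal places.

S_5 = -0.37 * (-2.01)^5 ≈ -0.37 * -32.808 ≈ 12.14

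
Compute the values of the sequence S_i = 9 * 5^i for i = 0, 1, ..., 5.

This is a geometric sequence.
i=0: S_0 = 9 * 5^0 = 9
i=1: S_1 = 9 * 5^1 = 45
i=2: S_2 = 9 * 5^2 = 225
i=3: S_3 = 9 * 5^3 = 1125
i=4: S_4 = 9 * 5^4 = 5625
i=5: S_5 = 9 * 5^5 = 28125
The first 6 terms are: [9, 45, 225, 1125, 5625, 28125]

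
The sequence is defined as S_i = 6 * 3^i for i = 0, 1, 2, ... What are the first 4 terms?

This is a geometric sequence.
i=0: S_0 = 6 * 3^0 = 6
i=1: S_1 = 6 * 3^1 = 18
i=2: S_2 = 6 * 3^2 = 54
i=3: S_3 = 6 * 3^3 = 162
The first 4 terms are: [6, 18, 54, 162]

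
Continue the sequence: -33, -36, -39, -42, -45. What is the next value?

Differences: -36 - -33 = -3
This is an arithmetic sequence with common difference d = -3.
Next term = -45 + -3 = -48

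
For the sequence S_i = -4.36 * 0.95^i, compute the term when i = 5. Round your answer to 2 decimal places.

S_5 = -4.36 * 0.95^5 ≈ -4.36 * 0.7738 ≈ -3.37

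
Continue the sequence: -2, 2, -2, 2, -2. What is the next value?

Ratios: 2 / -2 = -1.0
This is a geometric sequence with common ratio r = -1.
Next term = -2 * -1 = 2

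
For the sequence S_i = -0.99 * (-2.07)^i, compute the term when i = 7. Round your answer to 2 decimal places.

S_7 = -0.99 * (-2.07)^7 ≈ -0.99 * -162.8517 ≈ 161.22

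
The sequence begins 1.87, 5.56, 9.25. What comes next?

Differences: 5.56 - 1.87 = 3.69
This is an arithmetic sequence with common difference d = 3.69.
Next term = 9.25 + 3.69 = 12.94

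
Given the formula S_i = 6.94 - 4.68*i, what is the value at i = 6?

S_6 = 6.94 + -4.68*6 = 6.94 + -28.08 = -21.14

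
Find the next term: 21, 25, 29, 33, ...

Differences: 25 - 21 = 4
This is an arithmetic sequence with common difference d = 4.
Next term = 33 + 4 = 37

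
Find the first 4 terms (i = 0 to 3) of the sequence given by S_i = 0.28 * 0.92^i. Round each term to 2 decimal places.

This is a geometric sequence.
i=0: S_0 = 0.28 * 0.92^0 = 0.28
i=1: S_1 = 0.28 * 0.92^1 ≈ 0.26
i=2: S_2 = 0.28 * 0.92^2 ≈ 0.24
i=3: S_3 = 0.28 * 0.92^3 ≈ 0.22
The first 4 terms are: [0.28, 0.26, 0.24, 0.22]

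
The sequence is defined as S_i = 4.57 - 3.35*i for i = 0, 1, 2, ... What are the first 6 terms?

This is an arithmetic sequence.
i=0: S_0 = 4.57 + -3.35*0 = 4.57
i=1: S_1 = 4.57 + -3.35*1 = 1.22
i=2: S_2 = 4.57 + -3.35*2 = -2.13
i=3: S_3 = 4.57 + -3.35*3 = -5.48
i=4: S_4 = 4.57 + -3.35*4 = -8.83
i=5: S_5 = 4.57 + -3.35*5 = -12.18
The first 6 terms are: [4.57, 1.22, -2.13, -5.48, -8.83, -12.18]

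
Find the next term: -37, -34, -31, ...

Differences: -34 - -37 = 3
This is an arithmetic sequence with common difference d = 3.
Next term = -31 + 3 = -28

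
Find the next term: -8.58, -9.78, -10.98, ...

Differences: -9.78 - -8.58 = -1.2
This is an arithmetic sequence with common difference d = -1.2.
Next term = -10.98 + -1.2 = -12.18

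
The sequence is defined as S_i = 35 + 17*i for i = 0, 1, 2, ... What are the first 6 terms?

This is an arithmetic sequence.
i=0: S_0 = 35 + 17*0 = 35
i=1: S_1 = 35 + 17*1 = 52
i=2: S_2 = 35 + 17*2 = 69
i=3: S_3 = 35 + 17*3 = 86
i=4: S_4 = 35 + 17*4 = 103
i=5: S_5 = 35 + 17*5 = 120
The first 6 terms are: [35, 52, 69, 86, 103, 120]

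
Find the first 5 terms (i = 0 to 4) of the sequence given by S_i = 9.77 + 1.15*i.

This is an arithmetic sequence.
i=0: S_0 = 9.77 + 1.15*0 = 9.77
i=1: S_1 = 9.77 + 1.15*1 = 10.92
i=2: S_2 = 9.77 + 1.15*2 = 12.07
i=3: S_3 = 9.77 + 1.15*3 = 13.22
i=4: S_4 = 9.77 + 1.15*4 = 14.37
The first 5 terms are: [9.77, 10.92, 12.07, 13.22, 14.37]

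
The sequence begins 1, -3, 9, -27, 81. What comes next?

Ratios: -3 / 1 = -3.0
This is a geometric sequence with common ratio r = -3.
Next term = 81 * -3 = -243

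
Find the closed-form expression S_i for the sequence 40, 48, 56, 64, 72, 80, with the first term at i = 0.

Check differences: 48 - 40 = 8
56 - 48 = 8
Common difference d = 8.
First term a = 40.
Formula: S_i = 40 + 8*i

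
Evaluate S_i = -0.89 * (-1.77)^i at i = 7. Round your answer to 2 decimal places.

S_7 = -0.89 * (-1.77)^7 ≈ -0.89 * -54.4268 ≈ 48.44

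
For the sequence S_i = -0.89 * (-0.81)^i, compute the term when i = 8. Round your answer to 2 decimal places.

S_8 = -0.89 * (-0.81)^8 ≈ -0.89 * 0.1853 ≈ -0.16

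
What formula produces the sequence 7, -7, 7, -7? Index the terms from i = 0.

Check ratios: -7 / 7 = -1.0
Common ratio r = -1.
First term a = 7.
Formula: S_i = 7 * (-1)^i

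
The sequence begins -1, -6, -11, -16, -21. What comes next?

Differences: -6 - -1 = -5
This is an arithmetic sequence with common difference d = -5.
Next term = -21 + -5 = -26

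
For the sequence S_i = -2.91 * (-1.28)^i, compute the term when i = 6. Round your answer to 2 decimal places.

S_6 = -2.91 * (-1.28)^6 ≈ -2.91 * 4.398 ≈ -12.8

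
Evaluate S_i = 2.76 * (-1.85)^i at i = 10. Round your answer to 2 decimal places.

S_10 = 2.76 * (-1.85)^10 ≈ 2.76 * 469.5883 ≈ 1296.06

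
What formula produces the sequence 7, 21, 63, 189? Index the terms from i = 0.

Check ratios: 21 / 7 = 3.0
Common ratio r = 3.
First term a = 7.
Formula: S_i = 7 * 3^i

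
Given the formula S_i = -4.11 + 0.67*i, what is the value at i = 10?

S_10 = -4.11 + 0.67*10 = -4.11 + 6.7 = 2.59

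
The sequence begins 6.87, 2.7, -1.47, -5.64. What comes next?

Differences: 2.7 - 6.87 = -4.17
This is an arithmetic sequence with common difference d = -4.17.
Next term = -5.64 + -4.17 = -9.81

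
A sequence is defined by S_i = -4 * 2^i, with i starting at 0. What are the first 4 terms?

This is a geometric sequence.
i=0: S_0 = -4 * 2^0 = -4
i=1: S_1 = -4 * 2^1 = -8
i=2: S_2 = -4 * 2^2 = -16
i=3: S_3 = -4 * 2^3 = -32
The first 4 terms are: [-4, -8, -16, -32]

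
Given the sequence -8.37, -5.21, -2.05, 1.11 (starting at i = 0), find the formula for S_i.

Check differences: -5.21 - -8.37 = 3.16
-2.05 - -5.21 = 3.16
Common difference d = 3.16.
First term a = -8.37.
Formula: S_i = -8.37 + 3.16*i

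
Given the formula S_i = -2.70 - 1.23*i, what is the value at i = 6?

S_6 = -2.7 + -1.23*6 = -2.7 + -7.38 = -10.08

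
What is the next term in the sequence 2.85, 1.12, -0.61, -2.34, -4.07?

Differences: 1.12 - 2.85 = -1.73
This is an arithmetic sequence with common difference d = -1.73.
Next term = -4.07 + -1.73 = -5.8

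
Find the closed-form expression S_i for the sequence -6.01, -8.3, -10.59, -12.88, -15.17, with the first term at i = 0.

Check differences: -8.3 - -6.01 = -2.29
-10.59 - -8.3 = -2.29
Common difference d = -2.29.
First term a = -6.01.
Formula: S_i = -6.01 - 2.29*i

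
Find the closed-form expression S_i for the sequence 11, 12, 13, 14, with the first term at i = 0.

Check differences: 12 - 11 = 1
13 - 12 = 1
Common difference d = 1.
First term a = 11.
Formula: S_i = 11 + 1*i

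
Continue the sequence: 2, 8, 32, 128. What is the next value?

Ratios: 8 / 2 = 4.0
This is a geometric sequence with common ratio r = 4.
Next term = 128 * 4 = 512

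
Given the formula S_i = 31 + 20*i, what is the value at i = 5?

S_5 = 31 + 20*5 = 31 + 100 = 131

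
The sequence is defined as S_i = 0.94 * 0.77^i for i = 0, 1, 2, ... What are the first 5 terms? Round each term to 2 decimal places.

This is a geometric sequence.
i=0: S_0 = 0.94 * 0.77^0 = 0.94
i=1: S_1 = 0.94 * 0.77^1 ≈ 0.72
i=2: S_2 = 0.94 * 0.77^2 ≈ 0.56
i=3: S_3 = 0.94 * 0.77^3 ≈ 0.43
i=4: S_4 = 0.94 * 0.77^4 ≈ 0.33
The first 5 terms are: [0.94, 0.72, 0.56, 0.43, 0.33]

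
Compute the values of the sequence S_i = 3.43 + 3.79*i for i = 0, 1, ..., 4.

This is an arithmetic sequence.
i=0: S_0 = 3.43 + 3.79*0 = 3.43
i=1: S_1 = 3.43 + 3.79*1 = 7.22
i=2: S_2 = 3.43 + 3.79*2 = 11.01
i=3: S_3 = 3.43 + 3.79*3 = 14.8
i=4: S_4 = 3.43 + 3.79*4 = 18.59
The first 5 terms are: [3.43, 7.22, 11.01, 14.8, 18.59]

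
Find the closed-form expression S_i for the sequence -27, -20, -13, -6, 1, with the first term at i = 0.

Check differences: -20 - -27 = 7
-13 - -20 = 7
Common difference d = 7.
First term a = -27.
Formula: S_i = -27 + 7*i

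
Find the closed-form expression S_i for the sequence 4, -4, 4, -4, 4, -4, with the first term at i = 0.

Check ratios: -4 / 4 = -1.0
Common ratio r = -1.
First term a = 4.
Formula: S_i = 4 * (-1)^i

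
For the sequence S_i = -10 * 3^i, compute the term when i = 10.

S_10 = -10 * 3^10 = -10 * 59049 = -590490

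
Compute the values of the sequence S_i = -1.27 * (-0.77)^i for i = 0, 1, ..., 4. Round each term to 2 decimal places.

This is a geometric sequence.
i=0: S_0 = -1.27 * (-0.77)^0 = -1.27
i=1: S_1 = -1.27 * (-0.77)^1 ≈ 0.98
i=2: S_2 = -1.27 * (-0.77)^2 ≈ -0.75
i=3: S_3 = -1.27 * (-0.77)^3 ≈ 0.58
i=4: S_4 = -1.27 * (-0.77)^4 ≈ -0.45
The first 5 terms are: [-1.27, 0.98, -0.75, 0.58, -0.45]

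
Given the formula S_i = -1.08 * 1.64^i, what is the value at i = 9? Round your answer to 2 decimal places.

S_9 = -1.08 * 1.64^9 ≈ -1.08 * 85.8212 ≈ -92.69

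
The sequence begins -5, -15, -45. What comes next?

Ratios: -15 / -5 = 3.0
This is a geometric sequence with common ratio r = 3.
Next term = -45 * 3 = -135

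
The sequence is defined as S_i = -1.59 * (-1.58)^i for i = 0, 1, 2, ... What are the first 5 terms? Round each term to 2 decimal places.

This is a geometric sequence.
i=0: S_0 = -1.59 * (-1.58)^0 = -1.59
i=1: S_1 = -1.59 * (-1.58)^1 ≈ 2.51
i=2: S_2 = -1.59 * (-1.58)^2 ≈ -3.97
i=3: S_3 = -1.59 * (-1.58)^3 ≈ 6.27
i=4: S_4 = -1.59 * (-1.58)^4 ≈ -9.91
The first 5 terms are: [-1.59, 2.51, -3.97, 6.27, -9.91]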